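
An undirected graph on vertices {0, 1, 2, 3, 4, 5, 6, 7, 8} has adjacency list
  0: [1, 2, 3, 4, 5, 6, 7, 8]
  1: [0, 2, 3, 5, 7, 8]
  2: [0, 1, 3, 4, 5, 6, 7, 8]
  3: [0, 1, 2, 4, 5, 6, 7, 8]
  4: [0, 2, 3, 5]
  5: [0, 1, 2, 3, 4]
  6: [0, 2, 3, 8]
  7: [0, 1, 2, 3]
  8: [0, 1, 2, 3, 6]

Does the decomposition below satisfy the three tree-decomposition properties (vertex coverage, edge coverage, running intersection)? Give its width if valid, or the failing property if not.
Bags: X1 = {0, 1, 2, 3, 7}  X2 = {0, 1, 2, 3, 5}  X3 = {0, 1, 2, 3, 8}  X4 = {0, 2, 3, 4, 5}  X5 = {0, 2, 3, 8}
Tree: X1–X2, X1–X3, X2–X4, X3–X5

A tree decomposition must satisfy three properties: every vertex lies in some bag; for every edge, both endpoints lie together in some bag; and for every vertex, the bags containing it form a connected subtree. Here vertex 6 appears in no bag, so the decomposition is invalid.

No — vertex 6 appears in no bag.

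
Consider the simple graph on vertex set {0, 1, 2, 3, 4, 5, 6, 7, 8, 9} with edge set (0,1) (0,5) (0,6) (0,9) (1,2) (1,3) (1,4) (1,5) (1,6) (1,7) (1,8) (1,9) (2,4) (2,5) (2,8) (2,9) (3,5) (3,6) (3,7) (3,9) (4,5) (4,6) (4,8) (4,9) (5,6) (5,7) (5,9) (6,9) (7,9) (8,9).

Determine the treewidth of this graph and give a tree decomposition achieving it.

Each bag holds 5 vertices, so the decomposition has width 4, which upper-bounds the treewidth. Conversely, {1, 2, 4, 8, 9} is a clique of size 5, and the vertices of any clique must share a bag in every tree decomposition; so some bag has ≥ 5 vertices and tw(G) ≥ 4. Combining the bounds, tw(G) = 4.

Treewidth 4.
One such decomposition:
Bags: B1 = {1, 3, 5, 6, 9}  B2 = {1, 4, 5, 6, 9}  B3 = {1, 3, 5, 7, 9}  B4 = {0, 1, 5, 6, 9}  B5 = {1, 2, 4, 5, 9}  B6 = {1, 2, 4, 8, 9}
Tree: B1–B2, B1–B3, B2–B4, B2–B5, B5–B6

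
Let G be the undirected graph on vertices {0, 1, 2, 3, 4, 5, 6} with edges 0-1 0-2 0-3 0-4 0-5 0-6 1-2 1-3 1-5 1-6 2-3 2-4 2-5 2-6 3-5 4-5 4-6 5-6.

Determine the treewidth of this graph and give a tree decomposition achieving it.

Every bag has size at most 5, so the width is 5 − 1 = 4 and tw(G) ≤ 4. On the other hand G contains the 5-clique {0, 1, 2, 3, 5}. A clique must lie in a single bag of any decomposition, so no decomposition can have width below 4. Combining the bounds, tw(G) = 4.

Treewidth 4.
One such decomposition:
Bags: B1 = {0, 1, 2, 5, 6}  B2 = {0, 2, 4, 5, 6}  B3 = {0, 1, 2, 3, 5}
Tree: B1–B2, B1–B3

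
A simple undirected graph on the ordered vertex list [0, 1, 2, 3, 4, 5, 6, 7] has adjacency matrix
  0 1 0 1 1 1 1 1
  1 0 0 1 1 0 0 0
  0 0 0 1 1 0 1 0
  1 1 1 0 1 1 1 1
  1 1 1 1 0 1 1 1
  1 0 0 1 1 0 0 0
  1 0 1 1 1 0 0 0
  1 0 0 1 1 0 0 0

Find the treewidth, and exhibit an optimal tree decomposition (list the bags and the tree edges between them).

Every bag has size at most 4, so the width is 4 − 1 = 3 and tw(G) ≤ 3. On the other hand G contains the 4-clique {0, 1, 3, 4}. A clique must lie in a single bag of any decomposition, so no decomposition can have width below 3. The upper and lower bounds meet at 3, so that is the treewidth.

Treewidth 3.
One optimal decomposition is:
Bags: B1 = {0, 3, 4, 7}  B2 = {0, 3, 4, 6}  B3 = {2, 3, 4, 6}  B4 = {0, 3, 4, 5}  B5 = {0, 1, 3, 4}
Tree: B1–B2, B2–B3, B1–B4, B4–B5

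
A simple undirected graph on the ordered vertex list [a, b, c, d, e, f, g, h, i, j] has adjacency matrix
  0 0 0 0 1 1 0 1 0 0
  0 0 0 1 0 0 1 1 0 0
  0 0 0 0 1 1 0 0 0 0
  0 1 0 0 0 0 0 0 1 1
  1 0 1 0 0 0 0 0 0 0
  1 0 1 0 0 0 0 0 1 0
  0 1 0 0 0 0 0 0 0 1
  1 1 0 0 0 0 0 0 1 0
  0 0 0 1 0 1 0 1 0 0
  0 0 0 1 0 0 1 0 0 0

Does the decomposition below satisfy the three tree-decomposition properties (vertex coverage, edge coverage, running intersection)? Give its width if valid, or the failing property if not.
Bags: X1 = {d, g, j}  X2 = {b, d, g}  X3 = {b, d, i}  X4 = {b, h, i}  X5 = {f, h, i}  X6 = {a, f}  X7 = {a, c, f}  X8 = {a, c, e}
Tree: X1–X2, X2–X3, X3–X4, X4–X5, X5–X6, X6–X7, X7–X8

A tree decomposition must satisfy three properties: every vertex lies in some bag; for every edge, both endpoints lie together in some bag; and for every vertex, the bags containing it form a connected subtree. Here edge (h,a) lies in no bag, so the decomposition is invalid.

No — edge (h,a) lies in no bag.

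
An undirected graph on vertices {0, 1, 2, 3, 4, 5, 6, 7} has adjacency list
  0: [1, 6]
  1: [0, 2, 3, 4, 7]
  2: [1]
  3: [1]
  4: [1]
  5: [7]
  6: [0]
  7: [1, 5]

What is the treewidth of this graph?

A width-1 tree decomposition is:
Bags: B1 = {1, 3}  B2 = {0, 1}  B3 = {1, 7}  B4 = {5, 7}  B5 = {0, 6}  B6 = {1, 4}  B7 = {1, 2}
Tree: B1–B2, B2–B3, B3–B4, B2–B5, B3–B6, B1–B7
Every bag has size at most 2, so the width is 2 − 1 = 1 and tw(G) ≤ 1. G has an edge, so its treewidth is at least 1. Therefore the treewidth is 1.

1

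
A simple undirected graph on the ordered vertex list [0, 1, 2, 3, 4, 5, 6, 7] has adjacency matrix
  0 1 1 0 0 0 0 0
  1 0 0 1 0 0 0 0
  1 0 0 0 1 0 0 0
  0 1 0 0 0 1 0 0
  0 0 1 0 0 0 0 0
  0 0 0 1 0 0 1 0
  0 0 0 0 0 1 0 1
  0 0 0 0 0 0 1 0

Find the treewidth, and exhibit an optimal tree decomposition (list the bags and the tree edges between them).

Treewidth 1.
One such decomposition:
Bags: B1 = {6, 7}  B2 = {5, 6}  B3 = {3, 5}  B4 = {1, 3}  B5 = {0, 1}  B6 = {0, 2}  B7 = {2, 4}
Tree: B1–B2, B2–B3, B3–B4, B4–B5, B5–B6, B6–B7

Every bag has size at most 2, so the width is 2 − 1 = 1 and tw(G) ≤ 1. Since G has at least one edge (e.g. 7–6), it is not an edgeless graph, so tw(G) ≥ 1. The upper and lower bounds meet at 1, so that is the treewidth.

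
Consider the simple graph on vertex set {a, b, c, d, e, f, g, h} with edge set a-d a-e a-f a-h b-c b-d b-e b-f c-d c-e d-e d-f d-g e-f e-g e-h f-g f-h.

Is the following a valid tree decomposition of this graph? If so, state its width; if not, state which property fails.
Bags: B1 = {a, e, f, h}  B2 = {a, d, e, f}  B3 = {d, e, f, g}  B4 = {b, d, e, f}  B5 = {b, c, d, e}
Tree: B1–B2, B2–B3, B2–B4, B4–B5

Yes; width 3.

Vertex coverage: the bags together contain {a, b, c, d, e, f, g, h}, the full vertex set. Edge coverage: each edge of G has both endpoints in at least one bag. Running intersection: for every vertex, the bags containing it form a connected subtree. All three properties hold, so this is a valid tree decomposition of width max|bag| − 1 = 3, and hence tw(G) ≤ 3.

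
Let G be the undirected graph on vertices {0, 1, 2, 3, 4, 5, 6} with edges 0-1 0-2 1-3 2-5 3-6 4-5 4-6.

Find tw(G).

A width-2 tree decomposition is:
Bags: B1 = {3, 4, 6}  B2 = {1, 3, 4}  B3 = {0, 1, 4}  B4 = {0, 2, 4}  B5 = {2, 4, 5}
Tree: B1–B2, B2–B3, B3–B4, B4–B5
Each bag holds 3 vertices, so the decomposition has width 2, which upper-bounds the treewidth. Since 4–6–3–1–0–2–5–4 is a cycle in G, G is not acyclic. Forests are exactly the graphs of treewidth ≤ 1, so tw(G) ≥ 2. Therefore the treewidth is 2.

2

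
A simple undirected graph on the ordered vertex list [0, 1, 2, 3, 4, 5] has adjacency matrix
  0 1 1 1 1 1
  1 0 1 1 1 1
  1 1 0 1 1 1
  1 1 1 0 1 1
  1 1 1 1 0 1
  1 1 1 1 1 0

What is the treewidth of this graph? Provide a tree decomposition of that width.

Treewidth 5.
One optimal decomposition is:
Bags: B1 = {0, 1, 2, 3, 4, 5}
Tree: (single bag)

A single bag containing all 6 vertices is trivially a valid decomposition of width 5. On the other hand G contains the 6-clique {0, 1, 2, 3, 4, 5}. A clique must lie in a single bag of any decomposition, so no decomposition can have width below 5. Therefore the treewidth is 5.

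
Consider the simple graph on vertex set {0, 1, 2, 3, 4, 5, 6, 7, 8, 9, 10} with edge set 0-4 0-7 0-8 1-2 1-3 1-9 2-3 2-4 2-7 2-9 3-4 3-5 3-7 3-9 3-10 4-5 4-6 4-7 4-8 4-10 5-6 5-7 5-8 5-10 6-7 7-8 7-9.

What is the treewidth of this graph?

A width-3 tree decomposition is:
Bags: B1 = {2, 3, 4, 7}  B2 = {3, 4, 5, 7}  B3 = {4, 5, 6, 7}  B4 = {3, 4, 5, 10}  B5 = {2, 3, 7, 9}  B6 = {4, 5, 7, 8}  B7 = {0, 4, 7, 8}  B8 = {1, 2, 3, 9}
Tree: B1–B2, B2–B3, B2–B4, B1–B5, B3–B6, B6–B7, B5–B8
Every bag has size at most 4, so the width is 4 − 1 = 3 and tw(G) ≤ 3. For the lower bound, the 4 vertices {1, 2, 3, 9} are pairwise adjacent, and any tree decomposition puts a clique entirely inside one bag — forcing width ≥ 3. Therefore the treewidth is 3.

3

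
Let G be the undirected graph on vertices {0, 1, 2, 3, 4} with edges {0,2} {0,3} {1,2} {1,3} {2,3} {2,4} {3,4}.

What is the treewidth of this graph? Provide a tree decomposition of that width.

The largest bag has 3 vertices, giving width 2; this decomposition certifies tw(G) ≤ 2. On the other hand G contains the 3-clique {0, 2, 3}. A clique must lie in a single bag of any decomposition, so no decomposition can have width below 2. Hence tw(G) = 2 exactly.

Treewidth 2.
One optimal decomposition is:
Bags: B1 = {1, 2, 3}  B2 = {2, 3, 4}  B3 = {0, 2, 3}
Tree: B1–B2, B1–B3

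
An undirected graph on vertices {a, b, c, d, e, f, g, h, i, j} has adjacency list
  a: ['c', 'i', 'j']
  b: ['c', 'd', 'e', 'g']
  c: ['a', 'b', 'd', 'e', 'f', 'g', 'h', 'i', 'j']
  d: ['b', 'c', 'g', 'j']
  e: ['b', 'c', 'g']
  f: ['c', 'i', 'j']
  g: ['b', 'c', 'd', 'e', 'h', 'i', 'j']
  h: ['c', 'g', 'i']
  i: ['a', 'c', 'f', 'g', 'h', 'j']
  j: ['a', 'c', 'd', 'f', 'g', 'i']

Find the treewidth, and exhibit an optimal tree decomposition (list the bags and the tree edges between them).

The largest bag has 4 vertices, giving width 3; this decomposition certifies tw(G) ≤ 3. On the other hand G contains the 4-clique {c, d, g, j}. A clique must lie in a single bag of any decomposition, so no decomposition can have width below 3. The upper and lower bounds meet at 3, so that is the treewidth.

Treewidth 3.
One optimal decomposition is:
Bags: B1 = {c, d, g, j}  B2 = {b, c, d, g}  B3 = {c, g, i, j}  B4 = {c, g, h, i}  B5 = {a, c, i, j}  B6 = {c, f, i, j}  B7 = {b, c, e, g}
Tree: B1–B2, B1–B3, B3–B4, B3–B5, B5–B6, B2–B7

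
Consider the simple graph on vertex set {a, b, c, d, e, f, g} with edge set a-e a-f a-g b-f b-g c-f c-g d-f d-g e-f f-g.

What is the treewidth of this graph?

2

A width-2 tree decomposition is:
Bags: B1 = {a, e, f}  B2 = {a, f, g}  B3 = {c, f, g}  B4 = {b, f, g}  B5 = {d, f, g}
Tree: B1–B2, B2–B3, B2–B4, B3–B5
The largest bag has 3 vertices, giving width 2; this decomposition certifies tw(G) ≤ 2. Conversely, {d, f, g} is a clique of size 3, and the vertices of any clique must share a bag in every tree decomposition; so some bag has ≥ 3 vertices and tw(G) ≥ 2. Therefore the treewidth is 2.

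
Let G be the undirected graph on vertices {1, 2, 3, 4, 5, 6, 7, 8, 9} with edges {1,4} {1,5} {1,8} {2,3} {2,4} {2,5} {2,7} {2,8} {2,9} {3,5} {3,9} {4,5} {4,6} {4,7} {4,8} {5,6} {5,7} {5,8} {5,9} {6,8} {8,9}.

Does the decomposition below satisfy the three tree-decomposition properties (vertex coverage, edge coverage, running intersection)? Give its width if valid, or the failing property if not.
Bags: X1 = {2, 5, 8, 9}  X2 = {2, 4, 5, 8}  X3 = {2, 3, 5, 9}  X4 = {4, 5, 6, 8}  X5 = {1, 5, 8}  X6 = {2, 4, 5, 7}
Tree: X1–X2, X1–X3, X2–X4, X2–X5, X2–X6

No — edge (4,1) lies in no bag.

A tree decomposition must satisfy three properties: every vertex lies in some bag; for every edge, both endpoints lie together in some bag; and for every vertex, the bags containing it form a connected subtree. Here edge (4,1) lies in no bag, so the decomposition is invalid.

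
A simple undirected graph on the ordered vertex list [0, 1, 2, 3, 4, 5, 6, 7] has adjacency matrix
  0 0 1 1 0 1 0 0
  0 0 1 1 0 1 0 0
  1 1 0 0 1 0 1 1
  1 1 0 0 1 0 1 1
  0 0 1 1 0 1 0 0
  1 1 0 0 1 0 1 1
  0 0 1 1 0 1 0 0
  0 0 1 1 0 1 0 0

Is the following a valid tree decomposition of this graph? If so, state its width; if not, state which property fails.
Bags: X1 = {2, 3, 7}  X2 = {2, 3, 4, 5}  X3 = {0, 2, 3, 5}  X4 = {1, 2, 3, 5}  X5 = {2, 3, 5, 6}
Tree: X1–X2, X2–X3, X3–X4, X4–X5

A tree decomposition must satisfy three properties: every vertex lies in some bag; for every edge, both endpoints lie together in some bag; and for every vertex, the bags containing it form a connected subtree. Here edge (5,7) lies in no bag, so the decomposition is invalid.

No — edge (5,7) lies in no bag.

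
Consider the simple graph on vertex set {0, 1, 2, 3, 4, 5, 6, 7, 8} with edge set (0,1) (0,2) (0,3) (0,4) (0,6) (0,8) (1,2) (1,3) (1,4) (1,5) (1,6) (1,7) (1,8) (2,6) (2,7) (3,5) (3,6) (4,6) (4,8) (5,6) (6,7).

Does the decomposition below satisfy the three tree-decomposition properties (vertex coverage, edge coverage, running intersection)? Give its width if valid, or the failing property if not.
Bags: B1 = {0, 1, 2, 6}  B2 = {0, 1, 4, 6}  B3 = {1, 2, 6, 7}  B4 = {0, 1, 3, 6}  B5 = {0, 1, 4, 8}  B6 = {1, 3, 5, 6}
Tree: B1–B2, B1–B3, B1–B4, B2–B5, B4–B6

Checking the three conditions: (i) the bags cover all of {0, 1, 2, 3, 4, 5, 6, 7, 8}; (ii) for each edge, some bag contains both endpoints; (iii) the bags containing any fixed vertex form a subtree. All hold, so the decomposition is valid with width 4 − 1 = 3.

Yes; width 3.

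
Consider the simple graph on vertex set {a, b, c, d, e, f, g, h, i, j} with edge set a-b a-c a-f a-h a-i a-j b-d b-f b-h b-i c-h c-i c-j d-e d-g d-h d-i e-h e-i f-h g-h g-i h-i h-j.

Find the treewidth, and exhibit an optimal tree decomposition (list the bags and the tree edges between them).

Treewidth 3.
Bags: B1 = {b, d, h, i}  B2 = {a, b, h, i}  B3 = {a, c, h, i}  B4 = {a, c, h, j}  B5 = {a, b, f, h}  B6 = {d, e, h, i}  B7 = {d, g, h, i}
Tree: B1–B2, B2–B3, B3–B4, B2–B5, B1–B6, B1–B7

Every bag has size at most 4, so the width is 4 − 1 = 3 and tw(G) ≤ 3. For the lower bound, the 4 vertices {a, c, h, j} are pairwise adjacent, and any tree decomposition puts a clique entirely inside one bag — forcing width ≥ 3. Hence tw(G) = 3 exactly.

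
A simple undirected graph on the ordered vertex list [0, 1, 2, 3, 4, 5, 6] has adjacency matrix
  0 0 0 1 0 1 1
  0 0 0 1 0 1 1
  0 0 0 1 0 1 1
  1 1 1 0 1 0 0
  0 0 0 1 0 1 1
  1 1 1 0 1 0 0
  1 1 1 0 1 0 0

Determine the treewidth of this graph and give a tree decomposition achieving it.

Treewidth 3.
One optimal decomposition is:
Bags: B1 = {2, 3, 5, 6}  B2 = {1, 3, 5, 6}  B3 = {3, 4, 5, 6}  B4 = {0, 3, 5, 6}
Tree: B1–B2, B2–B3, B3–B4

The largest bag has 4 vertices, giving width 3; this decomposition certifies tw(G) ≤ 3. For the lower bound: the 4 vertex sets {2,5}, {1,6}, {3}, {4} are disjoint, each induces a connected subgraph, and every pair is joined by at least one edge of G. Contracting each set to a single vertex therefore yields K_{4} as a minor, and since treewidth is minor-monotone, tw(G) ≥ tw(K_{4}) = 3. Combining the bounds, tw(G) = 3.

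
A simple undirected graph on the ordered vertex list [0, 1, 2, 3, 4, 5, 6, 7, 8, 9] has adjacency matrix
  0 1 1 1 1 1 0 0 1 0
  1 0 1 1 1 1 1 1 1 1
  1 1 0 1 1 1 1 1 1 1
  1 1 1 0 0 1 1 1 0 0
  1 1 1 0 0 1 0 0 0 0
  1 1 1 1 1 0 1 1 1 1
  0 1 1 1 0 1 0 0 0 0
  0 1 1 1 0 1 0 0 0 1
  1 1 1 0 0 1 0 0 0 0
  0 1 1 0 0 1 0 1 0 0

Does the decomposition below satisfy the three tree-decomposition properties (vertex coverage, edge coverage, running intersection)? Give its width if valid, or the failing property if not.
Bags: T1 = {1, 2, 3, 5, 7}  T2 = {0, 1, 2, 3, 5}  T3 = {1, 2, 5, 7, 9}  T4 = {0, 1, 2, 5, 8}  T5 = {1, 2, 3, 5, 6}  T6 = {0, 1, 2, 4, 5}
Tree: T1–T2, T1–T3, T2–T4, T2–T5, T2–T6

Yes; width 4.

Vertex coverage: the bags together contain {0, 1, 2, 3, 4, 5, 6, 7, 8, 9}, the full vertex set. Edge coverage: each edge of G has both endpoints in at least one bag. Running intersection: for every vertex, the bags containing it form a connected subtree. All three properties hold, so this is a valid tree decomposition of width max|bag| − 1 = 4, and hence tw(G) ≤ 4.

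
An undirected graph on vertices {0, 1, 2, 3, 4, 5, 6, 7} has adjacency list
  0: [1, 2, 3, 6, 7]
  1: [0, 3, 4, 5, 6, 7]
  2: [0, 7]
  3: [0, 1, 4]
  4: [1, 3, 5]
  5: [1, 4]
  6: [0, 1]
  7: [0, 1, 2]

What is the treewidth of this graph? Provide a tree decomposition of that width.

Treewidth 2.
One optimal decomposition is:
Bags: B1 = {0, 1, 3}  B2 = {1, 3, 4}  B3 = {1, 4, 5}  B4 = {0, 1, 6}  B5 = {0, 1, 7}  B6 = {0, 2, 7}
Tree: B1–B2, B2–B3, B1–B4, B4–B5, B5–B6

The largest bag has 3 vertices, giving width 2; this decomposition certifies tw(G) ≤ 2. On the other hand G contains the 3-clique {0, 1, 3}. A clique must lie in a single bag of any decomposition, so no decomposition can have width below 2. The upper and lower bounds meet at 2, so that is the treewidth.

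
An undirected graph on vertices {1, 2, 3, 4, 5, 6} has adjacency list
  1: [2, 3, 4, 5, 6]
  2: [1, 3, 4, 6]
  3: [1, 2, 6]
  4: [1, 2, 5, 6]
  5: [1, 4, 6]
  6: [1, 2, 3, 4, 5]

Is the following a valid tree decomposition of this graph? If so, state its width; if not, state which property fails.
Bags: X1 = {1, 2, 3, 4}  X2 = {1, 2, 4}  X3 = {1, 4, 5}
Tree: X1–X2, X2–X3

No — vertex 6 appears in no bag.

A tree decomposition must satisfy three properties: every vertex lies in some bag; for every edge, both endpoints lie together in some bag; and for every vertex, the bags containing it form a connected subtree. Here vertex 6 appears in no bag, so the decomposition is invalid.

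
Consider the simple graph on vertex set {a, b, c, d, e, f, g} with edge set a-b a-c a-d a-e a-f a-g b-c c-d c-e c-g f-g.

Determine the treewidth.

2

A width-2 tree decomposition is:
Bags: B1 = {a, c, e}  B2 = {a, c, g}  B3 = {a, f, g}  B4 = {a, b, c}  B5 = {a, c, d}
Tree: B1–B2, B2–B3, B1–B4, B4–B5
Each bag holds 3 vertices, so the decomposition has width 2, which upper-bounds the treewidth. Conversely, {a, c, d} is a clique of size 3, and the vertices of any clique must share a bag in every tree decomposition; so some bag has ≥ 3 vertices and tw(G) ≥ 2. Hence tw(G) = 2 exactly.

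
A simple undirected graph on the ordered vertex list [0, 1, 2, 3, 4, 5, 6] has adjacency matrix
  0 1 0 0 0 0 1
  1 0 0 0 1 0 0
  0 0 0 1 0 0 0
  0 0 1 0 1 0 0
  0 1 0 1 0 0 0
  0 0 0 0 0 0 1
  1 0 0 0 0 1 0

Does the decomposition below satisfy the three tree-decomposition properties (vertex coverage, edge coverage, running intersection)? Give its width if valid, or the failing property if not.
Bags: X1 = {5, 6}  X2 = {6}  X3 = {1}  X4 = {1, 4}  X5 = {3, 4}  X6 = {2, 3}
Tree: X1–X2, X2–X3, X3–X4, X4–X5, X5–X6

A tree decomposition must satisfy three properties: every vertex lies in some bag; for every edge, both endpoints lie together in some bag; and for every vertex, the bags containing it form a connected subtree. Here vertex 0 appears in no bag, so the decomposition is invalid.

No — vertex 0 appears in no bag.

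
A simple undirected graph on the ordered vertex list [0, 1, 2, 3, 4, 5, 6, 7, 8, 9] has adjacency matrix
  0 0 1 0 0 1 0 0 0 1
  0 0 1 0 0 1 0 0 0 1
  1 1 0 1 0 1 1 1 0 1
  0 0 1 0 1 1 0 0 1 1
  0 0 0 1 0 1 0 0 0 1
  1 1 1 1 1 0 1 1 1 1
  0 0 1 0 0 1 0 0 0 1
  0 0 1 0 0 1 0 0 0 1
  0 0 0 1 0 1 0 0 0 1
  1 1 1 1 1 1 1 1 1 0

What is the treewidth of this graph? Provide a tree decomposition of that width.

Every bag has size at most 4, so the width is 4 − 1 = 3 and tw(G) ≤ 3. Conversely, {3, 5, 8, 9} is a clique of size 4, and the vertices of any clique must share a bag in every tree decomposition; so some bag has ≥ 4 vertices and tw(G) ≥ 3. Combining the bounds, tw(G) = 3.

Treewidth 3.
One optimal decomposition is:
Bags: B1 = {3, 4, 5, 9}  B2 = {2, 3, 5, 9}  B3 = {3, 5, 8, 9}  B4 = {2, 5, 7, 9}  B5 = {1, 2, 5, 9}  B6 = {2, 5, 6, 9}  B7 = {0, 2, 5, 9}
Tree: B1–B2, B2–B3, B2–B4, B4–B5, B2–B6, B2–B7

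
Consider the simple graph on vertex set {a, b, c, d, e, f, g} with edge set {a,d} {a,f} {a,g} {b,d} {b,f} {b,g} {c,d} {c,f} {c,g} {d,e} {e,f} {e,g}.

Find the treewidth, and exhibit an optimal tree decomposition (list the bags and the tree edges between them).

Treewidth 3.
One such decomposition:
Bags: B1 = {b, d, f, g}  B2 = {d, e, f, g}  B3 = {a, d, f, g}  B4 = {c, d, f, g}
Tree: B1–B2, B2–B3, B3–B4

The largest bag has 4 vertices, giving width 3; this decomposition certifies tw(G) ≤ 3. For the lower bound: the 4 vertex sets {b,g}, {e,f}, {d}, {a} are disjoint, each induces a connected subgraph, and every pair is joined by at least one edge of G. Contracting each set to a single vertex therefore yields K_{4} as a minor, and since treewidth is minor-monotone, tw(G) ≥ tw(K_{4}) = 3. Hence tw(G) = 3 exactly.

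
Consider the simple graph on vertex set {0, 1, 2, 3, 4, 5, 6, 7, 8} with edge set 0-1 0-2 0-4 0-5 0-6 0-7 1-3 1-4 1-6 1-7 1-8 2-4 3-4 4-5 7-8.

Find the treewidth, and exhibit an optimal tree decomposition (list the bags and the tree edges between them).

Every bag has size at most 3, so the width is 3 − 1 = 2 and tw(G) ≤ 2. For the lower bound, the 3 vertices {0, 1, 4} are pairwise adjacent, and any tree decomposition puts a clique entirely inside one bag — forcing width ≥ 2. The upper and lower bounds meet at 2, so that is the treewidth.

Treewidth 2.
One such decomposition:
Bags: B1 = {0, 1, 6}  B2 = {0, 1, 4}  B3 = {0, 1, 7}  B4 = {0, 4, 5}  B5 = {1, 7, 8}  B6 = {1, 3, 4}  B7 = {0, 2, 4}
Tree: B1–B2, B2–B3, B2–B4, B3–B5, B2–B6, B2–B7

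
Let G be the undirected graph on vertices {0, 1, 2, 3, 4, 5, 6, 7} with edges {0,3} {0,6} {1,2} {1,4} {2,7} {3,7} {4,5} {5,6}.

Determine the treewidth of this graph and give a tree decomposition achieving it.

Every bag has size at most 3, so the width is 3 − 1 = 2 and tw(G) ≤ 2. The edges 0–3–7–2–1–4–5–6–0 form a cycle, so G is not a tree and its treewidth is at least 2. Combining the bounds, tw(G) = 2.

Treewidth 2.
Bags: B1 = {0, 3, 7}  B2 = {0, 2, 7}  B3 = {0, 1, 2}  B4 = {0, 1, 4}  B5 = {0, 4, 5}  B6 = {0, 5, 6}
Tree: B1–B2, B2–B3, B3–B4, B4–B5, B5–B6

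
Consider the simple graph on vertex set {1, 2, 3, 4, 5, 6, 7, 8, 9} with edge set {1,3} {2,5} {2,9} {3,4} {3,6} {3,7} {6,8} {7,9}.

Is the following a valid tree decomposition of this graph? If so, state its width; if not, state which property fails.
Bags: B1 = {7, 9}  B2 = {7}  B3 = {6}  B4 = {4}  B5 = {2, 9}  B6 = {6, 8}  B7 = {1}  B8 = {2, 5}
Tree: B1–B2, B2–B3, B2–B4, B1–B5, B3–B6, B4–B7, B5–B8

A tree decomposition must satisfy three properties: every vertex lies in some bag; for every edge, both endpoints lie together in some bag; and for every vertex, the bags containing it form a connected subtree. Here vertex 3 appears in no bag, so the decomposition is invalid.

No — vertex 3 appears in no bag.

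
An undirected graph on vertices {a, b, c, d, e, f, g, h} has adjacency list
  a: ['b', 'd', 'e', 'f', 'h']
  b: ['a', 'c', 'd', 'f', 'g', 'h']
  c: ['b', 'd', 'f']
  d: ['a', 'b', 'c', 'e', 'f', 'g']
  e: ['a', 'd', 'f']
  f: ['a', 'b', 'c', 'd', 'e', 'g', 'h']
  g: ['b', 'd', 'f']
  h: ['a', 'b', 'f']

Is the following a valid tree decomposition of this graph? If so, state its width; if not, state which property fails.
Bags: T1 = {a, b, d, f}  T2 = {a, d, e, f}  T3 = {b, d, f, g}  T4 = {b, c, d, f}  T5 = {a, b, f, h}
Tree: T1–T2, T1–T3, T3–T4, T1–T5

Yes; width 3.

Checking the three conditions: (i) the bags cover all of {a, b, c, d, e, f, g, h}; (ii) for each edge, some bag contains both endpoints; (iii) the bags containing any fixed vertex form a subtree. All hold, so the decomposition is valid with width 4 − 1 = 3.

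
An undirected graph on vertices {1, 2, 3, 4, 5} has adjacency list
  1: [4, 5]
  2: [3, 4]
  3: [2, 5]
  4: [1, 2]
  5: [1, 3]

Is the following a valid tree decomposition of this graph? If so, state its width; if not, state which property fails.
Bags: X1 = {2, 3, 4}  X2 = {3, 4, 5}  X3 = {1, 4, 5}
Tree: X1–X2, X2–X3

Checking the three conditions: (i) the bags cover all of {1, 2, 3, 4, 5}; (ii) for each edge, some bag contains both endpoints; (iii) the bags containing any fixed vertex form a subtree. All hold, so the decomposition is valid with width 3 − 1 = 2.

Yes; width 2.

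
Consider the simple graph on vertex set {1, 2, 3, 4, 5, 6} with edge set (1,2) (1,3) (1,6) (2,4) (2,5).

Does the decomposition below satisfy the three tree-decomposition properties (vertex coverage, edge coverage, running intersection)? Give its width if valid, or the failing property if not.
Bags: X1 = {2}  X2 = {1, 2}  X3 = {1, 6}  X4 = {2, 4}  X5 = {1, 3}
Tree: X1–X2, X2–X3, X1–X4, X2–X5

A tree decomposition must satisfy three properties: every vertex lies in some bag; for every edge, both endpoints lie together in some bag; and for every vertex, the bags containing it form a connected subtree. Here vertex 5 appears in no bag, so the decomposition is invalid.

No — vertex 5 appears in no bag.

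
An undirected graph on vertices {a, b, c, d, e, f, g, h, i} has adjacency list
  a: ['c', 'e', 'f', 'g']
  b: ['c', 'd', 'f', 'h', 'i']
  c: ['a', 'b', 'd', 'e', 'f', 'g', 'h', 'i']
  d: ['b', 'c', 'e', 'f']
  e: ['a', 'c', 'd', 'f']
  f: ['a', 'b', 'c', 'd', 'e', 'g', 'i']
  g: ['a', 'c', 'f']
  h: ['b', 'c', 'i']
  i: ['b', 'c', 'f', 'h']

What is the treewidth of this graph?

A width-3 tree decomposition is:
Bags: B1 = {c, d, e, f}  B2 = {b, c, d, f}  B3 = {b, c, f, i}  B4 = {a, c, e, f}  B5 = {b, c, h, i}  B6 = {a, c, f, g}
Tree: B1–B2, B2–B3, B1–B4, B3–B5, B4–B6
The largest bag has 4 vertices, giving width 3; this decomposition certifies tw(G) ≤ 3. Conversely, {b, c, h, i} is a clique of size 4, and the vertices of any clique must share a bag in every tree decomposition; so some bag has ≥ 4 vertices and tw(G) ≥ 3. Hence tw(G) = 3 exactly.

3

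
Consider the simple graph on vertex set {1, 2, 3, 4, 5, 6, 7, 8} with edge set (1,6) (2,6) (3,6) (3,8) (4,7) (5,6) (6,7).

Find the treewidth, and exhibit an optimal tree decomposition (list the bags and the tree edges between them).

Treewidth 1.
Bags: B1 = {3, 6}  B2 = {3, 8}  B3 = {6, 7}  B4 = {5, 6}  B5 = {1, 6}  B6 = {4, 7}  B7 = {2, 6}
Tree: B1–B2, B1–B3, B1–B4, B1–B5, B3–B6, B3–B7

Every bag has size at most 2, so the width is 2 − 1 = 1 and tw(G) ≤ 1. G has an edge, so its treewidth is at least 1. Combining the bounds, tw(G) = 1.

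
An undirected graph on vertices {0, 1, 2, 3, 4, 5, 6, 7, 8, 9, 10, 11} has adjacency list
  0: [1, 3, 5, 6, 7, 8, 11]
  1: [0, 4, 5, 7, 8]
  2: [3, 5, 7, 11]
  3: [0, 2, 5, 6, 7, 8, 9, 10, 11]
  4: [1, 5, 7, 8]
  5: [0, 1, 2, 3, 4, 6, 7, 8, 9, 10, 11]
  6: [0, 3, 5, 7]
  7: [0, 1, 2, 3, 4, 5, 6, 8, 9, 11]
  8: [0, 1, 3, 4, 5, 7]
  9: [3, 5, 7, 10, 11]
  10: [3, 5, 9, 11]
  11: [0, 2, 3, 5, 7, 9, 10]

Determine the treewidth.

A width-4 tree decomposition is:
Bags: B1 = {0, 3, 5, 6, 7}  B2 = {0, 3, 5, 7, 11}  B3 = {3, 5, 7, 9, 11}  B4 = {3, 5, 9, 10, 11}  B5 = {0, 3, 5, 7, 8}  B6 = {2, 3, 5, 7, 11}  B7 = {0, 1, 5, 7, 8}  B8 = {1, 4, 5, 7, 8}
Tree: B1–B2, B2–B3, B3–B4, B2–B5, B2–B6, B5–B7, B7–B8
Each bag holds 5 vertices, so the decomposition has width 4, which upper-bounds the treewidth. For the lower bound, the 5 vertices {3, 5, 9, 10, 11} are pairwise adjacent, and any tree decomposition puts a clique entirely inside one bag — forcing width ≥ 4. Combining the bounds, tw(G) = 4.

4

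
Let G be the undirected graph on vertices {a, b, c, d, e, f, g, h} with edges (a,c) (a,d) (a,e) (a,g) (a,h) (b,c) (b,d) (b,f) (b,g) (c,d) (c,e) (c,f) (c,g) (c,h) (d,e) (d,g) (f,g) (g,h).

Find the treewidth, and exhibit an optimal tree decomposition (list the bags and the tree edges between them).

Treewidth 3.
One such decomposition:
Bags: B1 = {b, c, d, g}  B2 = {a, c, d, g}  B3 = {b, c, f, g}  B4 = {a, c, g, h}  B5 = {a, c, d, e}
Tree: B1–B2, B1–B3, B2–B4, B2–B5

Each bag holds 4 vertices, so the decomposition has width 3, which upper-bounds the treewidth. On the other hand G contains the 4-clique {a, c, d, g}. A clique must lie in a single bag of any decomposition, so no decomposition can have width below 3. Therefore the treewidth is 3.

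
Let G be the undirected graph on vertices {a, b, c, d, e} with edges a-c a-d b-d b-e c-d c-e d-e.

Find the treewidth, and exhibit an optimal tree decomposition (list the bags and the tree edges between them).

Every bag has size at most 3, so the width is 3 − 1 = 2 and tw(G) ≤ 2. On the other hand G contains the 3-clique {c, d, e}. A clique must lie in a single bag of any decomposition, so no decomposition can have width below 2. Hence tw(G) = 2 exactly.

Treewidth 2.
One optimal decomposition is:
Bags: B1 = {c, d, e}  B2 = {a, c, d}  B3 = {b, d, e}
Tree: B1–B2, B1–B3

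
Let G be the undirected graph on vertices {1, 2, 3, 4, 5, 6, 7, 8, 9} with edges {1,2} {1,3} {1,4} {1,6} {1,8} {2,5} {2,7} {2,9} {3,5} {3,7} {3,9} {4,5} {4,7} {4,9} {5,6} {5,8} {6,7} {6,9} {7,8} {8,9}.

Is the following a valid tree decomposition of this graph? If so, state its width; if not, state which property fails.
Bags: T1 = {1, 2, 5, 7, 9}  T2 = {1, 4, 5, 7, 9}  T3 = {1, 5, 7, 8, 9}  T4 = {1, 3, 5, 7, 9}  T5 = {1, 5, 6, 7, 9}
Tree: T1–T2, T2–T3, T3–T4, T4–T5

Yes; width 4.

Every vertex of G appears in some bag (union = {1, 2, 3, 4, 5, 6, 7, 8, 9}); every edge is covered by a bag; and for each vertex v the set of bags containing v is connected in the bag tree. The decomposition is therefore valid. The largest bag has 5 vertices, so the width is 4.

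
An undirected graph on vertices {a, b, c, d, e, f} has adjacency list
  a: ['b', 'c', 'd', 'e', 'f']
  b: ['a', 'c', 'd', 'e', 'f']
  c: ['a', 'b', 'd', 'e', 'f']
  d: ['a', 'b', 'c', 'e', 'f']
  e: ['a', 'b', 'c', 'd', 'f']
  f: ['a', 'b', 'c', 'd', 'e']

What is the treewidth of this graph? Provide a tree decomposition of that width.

A single bag containing all 6 vertices is trivially a valid decomposition of width 5. For the lower bound, the 6 vertices {a, b, c, d, e, f} are pairwise adjacent, and any tree decomposition puts a clique entirely inside one bag — forcing width ≥ 5. The upper and lower bounds meet at 5, so that is the treewidth.

Treewidth 5.
One optimal decomposition is:
Bags: B1 = {a, b, c, d, e, f}
Tree: (single bag)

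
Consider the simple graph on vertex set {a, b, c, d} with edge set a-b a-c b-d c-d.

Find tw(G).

2

A width-2 tree decomposition is:
Bags: B1 = {b, c, d}  B2 = {a, b, c}
Tree: B1–B2
Every bag has size at most 3, so the width is 3 − 1 = 2 and tw(G) ≤ 2. The edges b–d–c–a–b form a cycle, so G is not a tree and its treewidth is at least 2. Therefore the treewidth is 2.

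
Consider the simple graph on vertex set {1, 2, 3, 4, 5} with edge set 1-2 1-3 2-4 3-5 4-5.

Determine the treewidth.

2

A width-2 tree decomposition is:
Bags: B1 = {1, 3, 5}  B2 = {1, 2, 5}  B3 = {2, 4, 5}
Tree: B1–B2, B2–B3
Each bag holds 3 vertices, so the decomposition has width 2, which upper-bounds the treewidth. For the lower bound, G contains the cycle 5–3–1–2–4–5, so G is not a forest; only forests have treewidth ≤ 1, hence tw(G) ≥ 2. Therefore the treewidth is 2.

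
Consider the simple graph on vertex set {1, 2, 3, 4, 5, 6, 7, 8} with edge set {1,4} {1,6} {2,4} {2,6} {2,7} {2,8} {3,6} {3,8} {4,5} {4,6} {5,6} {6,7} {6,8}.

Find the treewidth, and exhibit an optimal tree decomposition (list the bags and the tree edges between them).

Each bag holds 3 vertices, so the decomposition has width 2, which upper-bounds the treewidth. For the lower bound, the 3 vertices {1, 4, 6} are pairwise adjacent, and any tree decomposition puts a clique entirely inside one bag — forcing width ≥ 2. Therefore the treewidth is 2.

Treewidth 2.
One optimal decomposition is:
Bags: B1 = {2, 4, 6}  B2 = {2, 6, 8}  B3 = {1, 4, 6}  B4 = {3, 6, 8}  B5 = {4, 5, 6}  B6 = {2, 6, 7}
Tree: B1–B2, B1–B3, B2–B4, B3–B5, B2–B6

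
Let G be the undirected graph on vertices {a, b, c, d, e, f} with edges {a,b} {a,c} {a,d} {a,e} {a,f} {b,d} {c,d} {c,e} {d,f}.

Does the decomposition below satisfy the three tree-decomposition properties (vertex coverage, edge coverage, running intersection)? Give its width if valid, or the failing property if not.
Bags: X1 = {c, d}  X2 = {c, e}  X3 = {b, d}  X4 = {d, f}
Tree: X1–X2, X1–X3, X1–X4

A tree decomposition must satisfy three properties: every vertex lies in some bag; for every edge, both endpoints lie together in some bag; and for every vertex, the bags containing it form a connected subtree. Here vertex a appears in no bag, so the decomposition is invalid.

No — vertex a appears in no bag.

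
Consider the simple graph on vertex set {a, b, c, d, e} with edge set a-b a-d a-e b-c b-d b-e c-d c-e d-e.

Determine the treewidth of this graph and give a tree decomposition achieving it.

Treewidth 3.
One optimal decomposition is:
Bags: B1 = {b, c, d, e}  B2 = {a, b, d, e}
Tree: B1–B2

Each bag holds 4 vertices, so the decomposition has width 3, which upper-bounds the treewidth. On the other hand G contains the 4-clique {b, c, d, e}. A clique must lie in a single bag of any decomposition, so no decomposition can have width below 3. Therefore the treewidth is 3.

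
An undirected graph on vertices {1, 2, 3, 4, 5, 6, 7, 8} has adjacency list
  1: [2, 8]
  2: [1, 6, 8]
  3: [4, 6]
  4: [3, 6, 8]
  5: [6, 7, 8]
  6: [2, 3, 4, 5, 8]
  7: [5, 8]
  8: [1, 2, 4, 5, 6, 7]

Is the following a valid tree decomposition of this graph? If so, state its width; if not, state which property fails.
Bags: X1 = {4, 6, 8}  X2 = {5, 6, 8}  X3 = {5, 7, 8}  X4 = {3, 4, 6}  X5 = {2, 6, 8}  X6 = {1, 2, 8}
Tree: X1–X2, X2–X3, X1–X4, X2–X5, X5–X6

Every vertex of G appears in some bag (union = {1, 2, 3, 4, 5, 6, 7, 8}); every edge is covered by a bag; and for each vertex v the set of bags containing v is connected in the bag tree. The decomposition is therefore valid. The largest bag has 3 vertices, so the width is 2.

Yes; width 2.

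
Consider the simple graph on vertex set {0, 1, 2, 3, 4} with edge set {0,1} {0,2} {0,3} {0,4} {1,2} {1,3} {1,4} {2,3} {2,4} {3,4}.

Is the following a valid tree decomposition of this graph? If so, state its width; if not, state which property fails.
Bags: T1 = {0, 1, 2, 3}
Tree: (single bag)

No — vertex 4 appears in no bag.

A tree decomposition must satisfy three properties: every vertex lies in some bag; for every edge, both endpoints lie together in some bag; and for every vertex, the bags containing it form a connected subtree. Here vertex 4 appears in no bag, so the decomposition is invalid.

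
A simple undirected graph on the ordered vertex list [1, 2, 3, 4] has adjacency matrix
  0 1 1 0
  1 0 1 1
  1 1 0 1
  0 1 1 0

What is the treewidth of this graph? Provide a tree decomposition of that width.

Every bag has size at most 3, so the width is 3 − 1 = 2 and tw(G) ≤ 2. Conversely, {1, 2, 3} is a clique of size 3, and the vertices of any clique must share a bag in every tree decomposition; so some bag has ≥ 3 vertices and tw(G) ≥ 2. Therefore the treewidth is 2.

Treewidth 2.
One optimal decomposition is:
Bags: B1 = {2, 3, 4}  B2 = {1, 2, 3}
Tree: B1–B2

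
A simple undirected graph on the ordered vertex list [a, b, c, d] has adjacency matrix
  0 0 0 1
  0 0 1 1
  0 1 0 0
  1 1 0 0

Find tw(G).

A width-1 tree decomposition is:
Bags: B1 = {b, c}  B2 = {b, d}  B3 = {a, d}
Tree: B1–B2, B2–B3
Every bag has size at most 2, so the width is 2 − 1 = 1 and tw(G) ≤ 1. G has an edge, so its treewidth is at least 1. The upper and lower bounds meet at 1, so that is the treewidth.

1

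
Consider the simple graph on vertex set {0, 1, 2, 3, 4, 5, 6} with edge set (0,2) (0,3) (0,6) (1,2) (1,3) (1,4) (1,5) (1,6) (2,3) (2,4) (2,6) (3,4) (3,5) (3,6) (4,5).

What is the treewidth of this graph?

A width-3 tree decomposition is:
Bags: B1 = {0, 2, 3, 6}  B2 = {1, 2, 3, 6}  B3 = {1, 2, 3, 4}  B4 = {1, 3, 4, 5}
Tree: B1–B2, B2–B3, B3–B4
Every bag has size at most 4, so the width is 4 − 1 = 3 and tw(G) ≤ 3. Conversely, {0, 2, 3, 6} is a clique of size 4, and the vertices of any clique must share a bag in every tree decomposition; so some bag has ≥ 4 vertices and tw(G) ≥ 3. Hence tw(G) = 3 exactly.

3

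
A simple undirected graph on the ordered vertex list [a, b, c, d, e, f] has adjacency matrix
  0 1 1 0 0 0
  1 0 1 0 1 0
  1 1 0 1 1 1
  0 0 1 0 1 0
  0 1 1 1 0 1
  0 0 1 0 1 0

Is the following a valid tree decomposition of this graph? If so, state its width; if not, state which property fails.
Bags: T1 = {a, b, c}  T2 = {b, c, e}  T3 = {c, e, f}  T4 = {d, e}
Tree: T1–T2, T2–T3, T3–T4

A tree decomposition must satisfy three properties: every vertex lies in some bag; for every edge, both endpoints lie together in some bag; and for every vertex, the bags containing it form a connected subtree. Here edge (c,d) lies in no bag, so the decomposition is invalid.

No — edge (c,d) lies in no bag.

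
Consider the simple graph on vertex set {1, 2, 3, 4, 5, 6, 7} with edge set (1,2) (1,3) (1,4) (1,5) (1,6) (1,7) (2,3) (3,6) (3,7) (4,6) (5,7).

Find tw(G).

2

A width-2 tree decomposition is:
Bags: B1 = {1, 3, 7}  B2 = {1, 3, 6}  B3 = {1, 5, 7}  B4 = {1, 4, 6}  B5 = {1, 2, 3}
Tree: B1–B2, B1–B3, B2–B4, B2–B5
Every bag has size at most 3, so the width is 3 − 1 = 2 and tw(G) ≤ 2. Conversely, {1, 2, 3} is a clique of size 3, and the vertices of any clique must share a bag in every tree decomposition; so some bag has ≥ 3 vertices and tw(G) ≥ 2. Hence tw(G) = 2 exactly.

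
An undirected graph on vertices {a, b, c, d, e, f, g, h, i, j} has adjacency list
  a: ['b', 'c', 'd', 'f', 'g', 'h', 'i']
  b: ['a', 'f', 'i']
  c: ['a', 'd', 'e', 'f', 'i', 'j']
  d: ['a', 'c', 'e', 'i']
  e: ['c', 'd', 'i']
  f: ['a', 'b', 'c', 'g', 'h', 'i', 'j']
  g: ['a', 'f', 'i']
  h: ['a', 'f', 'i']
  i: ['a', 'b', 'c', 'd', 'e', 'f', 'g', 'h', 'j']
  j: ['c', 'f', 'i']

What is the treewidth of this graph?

A width-3 tree decomposition is:
Bags: B1 = {a, c, f, i}  B2 = {a, f, g, i}  B3 = {a, c, d, i}  B4 = {c, f, i, j}  B5 = {a, b, f, i}  B6 = {a, f, h, i}  B7 = {c, d, e, i}
Tree: B1–B2, B1–B3, B1–B4, B1–B5, B2–B6, B3–B7
Every bag has size at most 4, so the width is 4 − 1 = 3 and tw(G) ≤ 3. On the other hand G contains the 4-clique {c, d, e, i}. A clique must lie in a single bag of any decomposition, so no decomposition can have width below 3. Hence tw(G) = 3 exactly.

3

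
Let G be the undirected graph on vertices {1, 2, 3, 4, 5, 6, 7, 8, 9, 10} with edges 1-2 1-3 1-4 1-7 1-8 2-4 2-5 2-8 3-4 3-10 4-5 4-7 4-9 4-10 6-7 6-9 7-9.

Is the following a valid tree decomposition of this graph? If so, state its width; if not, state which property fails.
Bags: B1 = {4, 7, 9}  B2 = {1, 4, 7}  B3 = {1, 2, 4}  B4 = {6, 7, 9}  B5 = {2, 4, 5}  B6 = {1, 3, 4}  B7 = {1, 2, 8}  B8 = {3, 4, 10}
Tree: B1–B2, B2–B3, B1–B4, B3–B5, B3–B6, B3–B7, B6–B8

Yes; width 2.

Vertex coverage: the bags together contain {1, 2, 3, 4, 5, 6, 7, 8, 9, 10}, the full vertex set. Edge coverage: each edge of G has both endpoints in at least one bag. Running intersection: for every vertex, the bags containing it form a connected subtree. All three properties hold, so this is a valid tree decomposition of width max|bag| − 1 = 2, and hence tw(G) ≤ 2.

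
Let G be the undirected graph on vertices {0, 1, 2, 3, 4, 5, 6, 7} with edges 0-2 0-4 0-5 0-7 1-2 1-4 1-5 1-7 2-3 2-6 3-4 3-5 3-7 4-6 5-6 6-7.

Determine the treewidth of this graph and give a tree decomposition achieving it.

Treewidth 4.
Bags: B1 = {0, 1, 2, 3, 6}  B2 = {0, 1, 3, 5, 6}  B3 = {0, 1, 3, 6, 7}  B4 = {0, 1, 3, 4, 6}
Tree: B1–B2, B2–B3, B3–B4

Each bag holds 5 vertices, so the decomposition has width 4, which upper-bounds the treewidth. For the lower bound: the 5 vertex sets {0,2}, {5,6}, {3,7}, {1}, {4} are disjoint, each induces a connected subgraph, and every pair is joined by at least one edge of G. Contracting each set to a single vertex therefore yields K_{5} as a minor, and since treewidth is minor-monotone, tw(G) ≥ tw(K_{5}) = 4. Hence tw(G) = 4 exactly.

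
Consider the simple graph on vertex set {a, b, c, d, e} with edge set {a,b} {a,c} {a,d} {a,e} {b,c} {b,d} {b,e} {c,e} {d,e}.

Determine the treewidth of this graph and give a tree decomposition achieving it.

Each bag holds 4 vertices, so the decomposition has width 3, which upper-bounds the treewidth. Conversely, {a, b, d, e} is a clique of size 4, and the vertices of any clique must share a bag in every tree decomposition; so some bag has ≥ 4 vertices and tw(G) ≥ 3. Hence tw(G) = 3 exactly.

Treewidth 3.
One such decomposition:
Bags: B1 = {a, b, d, e}  B2 = {a, b, c, e}
Tree: B1–B2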